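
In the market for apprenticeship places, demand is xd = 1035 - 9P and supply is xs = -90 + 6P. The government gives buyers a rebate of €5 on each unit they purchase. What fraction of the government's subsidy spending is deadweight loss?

DWL / government spending = 1/42

Pre-subsidy: 1035 - 9P = -90 + 6P gives P* = 75, x* = 360.
With the rebate, buyers effectively pay Pb = Ps − 5, where Ps is the price sellers receive.
Demand in terms of Ps becomes xd = 1035 − 9(Ps − 5) = 1080 - 9Ps. Setting this equal to supply: 1080 - 9Ps = -90 + 6Ps, so Ps = 78.
Buyers pay Pb = 78 − 5 = 73; x' = -90 + 6·78 = 378.
ΔCS = ½(360 + 378)(75 − 73) = 738; ΔPS = ½(360 + 378)(78 − 75) = 1107.
Government spending = 5 × 378 = 1890.
DWL = ½ × 5 × (378 − 360) = 45; fraction = 45 / 1890 = 1/42.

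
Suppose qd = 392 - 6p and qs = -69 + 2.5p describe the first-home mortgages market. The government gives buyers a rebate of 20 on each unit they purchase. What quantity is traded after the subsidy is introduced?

q' = 1732/17

Pre-subsidy: 392 - 6p = -69 + 2.5p gives p* = 922/17, q* = 1132/17.
With the rebate, buyers effectively pay pb = ps − 20, where ps is the price sellers receive.
Demand in terms of ps becomes qd = 392 − 6(ps − 20) = 512 - 6ps. Setting this equal to supply: 512 - 6ps = -69 + 2.5ps, so ps = 1162/17.
Buyers pay pb = 1162/17 − 20 = 822/17; q' = -69 + 2.5·(1162/17) = 1732/17.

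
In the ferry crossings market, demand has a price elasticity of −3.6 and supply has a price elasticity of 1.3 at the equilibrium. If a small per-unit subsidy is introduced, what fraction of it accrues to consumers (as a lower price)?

Consumer share = 13/49

For a small subsidy around the equilibrium, the benefit split depends on the relative slopes, which at a point are proportional to the elasticities.
Buyer share = εs/(εs + |εd|) = 1.3/(1.3 + 3.6) = 13/49; seller share = |εd|/(εs + |εd|) = 36/49.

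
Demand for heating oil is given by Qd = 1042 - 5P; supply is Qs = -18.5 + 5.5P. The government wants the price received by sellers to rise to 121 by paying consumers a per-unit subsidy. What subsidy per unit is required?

Required subsidy s = 42 per unit

At a seller price of 121, quantity supplied is -18.5 + 5.5·121 = 647.
Buyers absorb 647 only when they pay Pb with 1042 − 5·Pb = 647, i.e. Pb = 79.
s = Ps − Pb = 121 − 79 = 42.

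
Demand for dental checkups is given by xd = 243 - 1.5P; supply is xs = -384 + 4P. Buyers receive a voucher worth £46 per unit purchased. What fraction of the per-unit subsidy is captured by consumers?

Pre-subsidy: 243 - 1.5P = -384 + 4P gives P* = 114, x* = 72.
With the rebate, buyers effectively pay Pb = Ps − 46, where Ps is the price sellers receive.
Demand in terms of Ps becomes xd = 243 − 1.5(Ps − 46) = 312 - 1.5Ps. Setting this equal to supply: 312 - 1.5Ps = -384 + 4Ps, so Ps = 1392/11.
Buyers pay Pb = 1392/11 − 46 = 886/11; x' = -384 + 4·(1392/11) = 1344/11.
Buyers' price falls by P* − Pb = 114 − 886/11 = 368/11; sellers' price rises by Ps − P* = 1392/11 − 114 = 138/11.
So consumers capture (368/11)/46 = 8/11 of each unit of subsidy.

Consumer share = 8/11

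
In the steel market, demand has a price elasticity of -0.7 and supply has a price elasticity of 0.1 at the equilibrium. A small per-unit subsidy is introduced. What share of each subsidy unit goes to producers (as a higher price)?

Producer share = 0.875

For a small subsidy around the equilibrium, the benefit split depends on the relative slopes, which at a point are proportional to the elasticities.
Buyer share = εs/(εs + |εd|) = 0.1/(0.1 + 0.7) = 0.125; seller share = |εd|/(εs + |εd|) = 0.875.
So producers capture 0.875 of the subsidy.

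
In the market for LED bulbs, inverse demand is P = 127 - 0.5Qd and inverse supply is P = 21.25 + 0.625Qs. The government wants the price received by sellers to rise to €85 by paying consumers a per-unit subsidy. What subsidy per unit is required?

At a seller price of 85, quantity supplied is -34 + 1.6·85 = 102.
Buyers absorb 102 only when they pay Pb = 127 − 0.5·102 = 76.
s = Ps − Pb = 85 − 76 = 9.

Required subsidy s = €9 per unit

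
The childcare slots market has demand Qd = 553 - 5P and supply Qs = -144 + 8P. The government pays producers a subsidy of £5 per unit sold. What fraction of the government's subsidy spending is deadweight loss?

DWL / government spending = 25/976

Pre-subsidy: 553 - 5P = -144 + 8P gives P* = 697/13, Q* = 3704/13.
With the subsidy, sellers receive Ps = Pb + 5 for each unit, where Pb is the price buyers pay.
Supply in terms of Pb becomes Qs = -144 + 8(Pb + 5) = -104 + 8Pb. Setting this equal to demand: 553 - 5Pb = -104 + 8Pb, so Pb = 657/13.
Sellers receive Ps = 657/13 + 5 = 722/13; Q' = 553 − 5·(657/13) = 3904/13.
ΔCS = ½(3704/13 + 3904/13)(697/13 − 657/13) = 152160/169; ΔPS = ½(3704/13 + 3904/13)(722/13 − 697/13) = 95100/169.
Government spending = 5 × 3904/13 = 19520/13.
DWL = ½ × 5 × (3904/13 − 3704/13) = 500/13; fraction = (500/13) / (19520/13) = 25/976.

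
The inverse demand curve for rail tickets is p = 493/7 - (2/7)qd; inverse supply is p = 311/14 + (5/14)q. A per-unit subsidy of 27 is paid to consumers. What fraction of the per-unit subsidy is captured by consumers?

Consumer share = 4/9

Pre-subsidy: 493/7 - (2/7)q = 311/14 + (5/14)q gives q* = 75 and p* = 49.
With the rebate, buyers effectively pay pb = ps − 27, where ps is the price sellers receive.
On the curves, pb = 493/7 - (2/7)q and ps = 311/14 + (5/14)q; the wedge ps − pb = 27 gives 311/14 + (5/14)q − (493/7 - (2/7)q) = 27, so q' = 117.
Then pb = 493/7 − (2/7)·117 = 37 and ps = 311/14 + (5/14)·117 = 64.
Buyers' price falls by p* − pb = 49 − 37 = 12; sellers' price rises by ps − p* = 64 − 49 = 15.
So consumers capture 12/27 = 4/9 of each unit of subsidy.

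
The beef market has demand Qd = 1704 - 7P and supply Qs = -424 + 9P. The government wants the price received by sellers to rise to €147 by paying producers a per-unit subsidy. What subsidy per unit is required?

Required subsidy s = €32 per unit

At a seller price of 147, quantity supplied is -424 + 9·147 = 899.
Buyers absorb 899 only when they pay Pb with 1704 − 7·Pb = 899, i.e. Pb = 115.
s = Ps − Pb = 147 − 115 = 32.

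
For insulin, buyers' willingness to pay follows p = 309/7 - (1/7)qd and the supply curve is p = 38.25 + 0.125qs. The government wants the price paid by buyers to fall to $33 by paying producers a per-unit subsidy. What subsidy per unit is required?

At a buyer price of 33, quantity demanded is 309 − 7·33 = 78.
Sellers supply 78 only when they receive ps = 38.25 + 0.125·78 = 48.
s = ps − pb = 48 − 33 = 15.

Required subsidy s = $15 per unit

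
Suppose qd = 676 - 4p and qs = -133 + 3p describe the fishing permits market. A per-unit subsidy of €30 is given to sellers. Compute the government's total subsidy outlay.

Government cost = 55680/7

Pre-subsidy: 676 - 4p = -133 + 3p gives p* = 809/7, q* = 1496/7.
With the subsidy, sellers receive ps = pb + 30 for each unit, where pb is the price buyers pay.
Supply in terms of pb becomes qs = -133 + 3(pb + 30) = -43 + 3pb. Setting this equal to demand: 676 - 4pb = -43 + 3pb, so pb = 719/7.
Sellers receive ps = 719/7 + 30 = 929/7; q' = 676 − 4·(719/7) = 1856/7.
Government outlay = subsidy × quantity = 30 × 1856/7 = 55680/7.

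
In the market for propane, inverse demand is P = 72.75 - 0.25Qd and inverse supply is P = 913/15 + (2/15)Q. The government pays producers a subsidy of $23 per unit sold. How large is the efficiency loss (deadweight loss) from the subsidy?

Pre-subsidy: 72.75 - 0.25Q = 913/15 + (2/15)Q gives Q* = 31 and P* = 65.
With the subsidy, sellers receive Ps = Pb + 23 for each unit, where Pb is the price buyers pay.
On the curves, Pb = 72.75 - 0.25Q and Ps = 913/15 + (2/15)Q; the wedge Ps − Pb = 23 gives 913/15 + (2/15)Q − (72.75 - 0.25Q) = 23, so Q' = 91.
Then Pb = 72.75 − 0.25·91 = 50 and Ps = 913/15 + (2/15)·91 = 73.
The subsidy expands output by 91 − 31 = 60 past the efficient level; on those units the gap between marginal cost and willingness to pay runs from 0 up to 23.
DWL = ½ × 23 × 60 = 690.

Deadweight loss = $690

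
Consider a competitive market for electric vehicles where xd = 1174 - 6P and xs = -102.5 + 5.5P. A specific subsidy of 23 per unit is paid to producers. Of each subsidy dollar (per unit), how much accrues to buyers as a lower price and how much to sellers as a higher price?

Pre-subsidy: 1174 - 6P = -102.5 + 5.5P gives P* = 111, x* = 508.
With the subsidy, sellers receive Ps = Pb + 23 for each unit, where Pb is the price buyers pay.
Supply in terms of Pb becomes xs = -102.5 + 5.5(Pb + 23) = 24 + 5.5Pb. Setting this equal to demand: 1174 - 6Pb = 24 + 5.5Pb, so Pb = 100.
Sellers receive Ps = 100 + 23 = 123; x' = 1174 − 6·100 = 574.
Buyers' price falls by P* − Pb = 111 − 100 = 11; sellers' price rises by Ps − P* = 123 − 111 = 12.

Buyers gain 11 per unit; sellers gain 12 per unit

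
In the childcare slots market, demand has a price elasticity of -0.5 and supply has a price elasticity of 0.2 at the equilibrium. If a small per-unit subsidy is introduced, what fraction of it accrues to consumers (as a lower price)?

Consumer share = 2/7

For a small subsidy around the equilibrium, the benefit split depends on the relative slopes, which at a point are proportional to the elasticities.
Buyer share = εs/(εs + |εd|) = 0.2/(0.2 + 0.5) = 2/7; seller share = |εd|/(εs + |εd|) = 5/7.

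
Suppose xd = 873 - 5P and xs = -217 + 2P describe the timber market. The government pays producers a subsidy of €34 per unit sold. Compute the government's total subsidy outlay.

Pre-subsidy: 873 - 5P = -217 + 2P gives P* = 1090/7, x* = 661/7.
With the subsidy, sellers receive Ps = Pb + 34 for each unit, where Pb is the price buyers pay.
Supply in terms of Pb becomes xs = -217 + 2(Pb + 34) = -149 + 2Pb. Setting this equal to demand: 873 - 5Pb = -149 + 2Pb, so Pb = 146.
Sellers receive Ps = 146 + 34 = 180; x' = 873 − 5·146 = 143.
Government outlay = subsidy × quantity = 34 × 143 = 4862.

Government cost = €4862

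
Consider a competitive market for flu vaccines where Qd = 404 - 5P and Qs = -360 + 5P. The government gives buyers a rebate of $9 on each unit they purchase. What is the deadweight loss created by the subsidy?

Deadweight loss = $101.25

Pre-subsidy: 404 - 5P = -360 + 5P gives P* = 76.4, Q* = 22.
With the rebate, buyers effectively pay Pb = Ps − 9, where Ps is the price sellers receive.
Demand in terms of Ps becomes Qd = 404 − 5(Ps − 9) = 449 - 5Ps. Setting this equal to supply: 449 - 5Ps = -360 + 5Ps, so Ps = 80.9.
Buyers pay Pb = 80.9 − 9 = 71.9; Q' = -360 + 5·80.9 = 44.5.
The subsidy expands output by 44.5 − 22 = 22.5 past the efficient level; on those units the gap between marginal cost and willingness to pay runs from 0 up to 9.
DWL = ½ × 9 × 22.5 = 101.25.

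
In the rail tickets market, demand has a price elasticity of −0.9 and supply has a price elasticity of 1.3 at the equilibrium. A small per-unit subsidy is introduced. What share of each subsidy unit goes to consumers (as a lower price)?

For a small subsidy around the equilibrium, the benefit split depends on the relative slopes, which at a point are proportional to the elasticities.
Buyer share = εs/(εs + |εd|) = 1.3/(1.3 + 0.9) = 13/22; seller share = |εd|/(εs + |εd|) = 9/22.

Consumer share = 13/22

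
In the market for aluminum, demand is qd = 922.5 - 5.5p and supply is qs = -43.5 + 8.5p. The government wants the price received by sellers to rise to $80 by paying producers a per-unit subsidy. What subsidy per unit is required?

Required subsidy s = $28 per unit

At a seller price of 80, quantity supplied is -43.5 + 8.5·80 = 636.5.
Buyers absorb 636.5 only when they pay pb with 922.5 − 5.5·pb = 636.5, i.e. pb = 52.
s = ps − pb = 80 − 52 = 28.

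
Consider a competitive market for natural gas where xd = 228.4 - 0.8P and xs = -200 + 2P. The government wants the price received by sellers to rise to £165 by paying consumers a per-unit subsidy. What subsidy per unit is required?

Required subsidy s = £42 per unit

At a seller price of 165, quantity supplied is -200 + 2·165 = 130.
Buyers absorb 130 only when they pay Pb with 228.4 − 0.8·Pb = 130, i.e. Pb = 123.
s = Ps − Pb = 165 − 123 = 42.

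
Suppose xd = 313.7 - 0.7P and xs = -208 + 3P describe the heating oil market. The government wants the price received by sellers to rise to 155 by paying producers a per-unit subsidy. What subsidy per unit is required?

Required subsidy s = 74 per unit

At a seller price of 155, quantity supplied is -208 + 3·155 = 257.
Buyers absorb 257 only when they pay Pb with 313.7 − 0.7·Pb = 257, i.e. Pb = 81.
s = Ps − Pb = 155 − 81 = 74.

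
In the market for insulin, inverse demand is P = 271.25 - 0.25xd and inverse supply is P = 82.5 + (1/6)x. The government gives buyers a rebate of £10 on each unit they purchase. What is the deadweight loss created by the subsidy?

Pre-subsidy: 271.25 - 0.25x = 82.5 + (1/6)x gives x* = 453 and P* = 158.
With the rebate, buyers effectively pay Pb = Ps − 10, where Ps is the price sellers receive.
On the curves, Pb = 271.25 - 0.25x and Ps = 82.5 + (1/6)x; the wedge Ps − Pb = 10 gives 82.5 + (1/6)x − (271.25 - 0.25x) = 10, so x' = 477.
Then Pb = 271.25 − 0.25·477 = 152 and Ps = 82.5 + (1/6)·477 = 162.
The subsidy expands output by 477 − 453 = 24 past the efficient level; on those units the gap between marginal cost and willingness to pay runs from 0 up to 10.
DWL = ½ × 10 × 24 = 120.

Deadweight loss = £120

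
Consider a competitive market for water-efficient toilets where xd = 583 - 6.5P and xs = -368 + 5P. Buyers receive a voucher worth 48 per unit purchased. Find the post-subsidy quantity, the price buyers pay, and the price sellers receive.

x' = 4166/23; buyers pay 1422/23; sellers receive 2526/23

Pre-subsidy: 583 - 6.5P = -368 + 5P gives P* = 1902/23, x* = 1046/23.
With the rebate, buyers effectively pay Pb = Ps − 48, where Ps is the price sellers receive.
Demand in terms of Ps becomes xd = 583 − 6.5(Ps − 48) = 895 - 6.5Ps. Setting this equal to supply: 895 - 6.5Ps = -368 + 5Ps, so Ps = 2526/23.
Buyers pay Pb = 2526/23 − 48 = 1422/23; x' = -368 + 5·(2526/23) = 4166/23.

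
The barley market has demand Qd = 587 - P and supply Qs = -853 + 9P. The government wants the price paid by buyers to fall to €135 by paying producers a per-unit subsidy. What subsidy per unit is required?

At a buyer price of 135, quantity demanded is 587 − 1·135 = 452.
Sellers supply 452 only when they receive Ps with -853 + 9·Ps = 452, i.e. Ps = 145.
s = Ps − Pb = 145 − 135 = 10.

Required subsidy s = €10 per unit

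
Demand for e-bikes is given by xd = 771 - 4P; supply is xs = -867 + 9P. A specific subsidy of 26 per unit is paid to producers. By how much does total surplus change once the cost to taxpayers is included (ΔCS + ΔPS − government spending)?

Pre-subsidy: 771 - 4P = -867 + 9P gives P* = 126, x* = 267.
With the subsidy, sellers receive Ps = Pb + 26 for each unit, where Pb is the price buyers pay.
Supply in terms of Pb becomes xs = -867 + 9(Pb + 26) = -633 + 9Pb. Setting this equal to demand: 771 - 4Pb = -633 + 9Pb, so Pb = 108.
Sellers receive Ps = 108 + 26 = 134; x' = 771 − 4·108 = 339.
ΔCS = ½(267 + 339)(126 − 108) = 5454; ΔPS = ½(267 + 339)(134 − 126) = 2424.
Government spending = 26 × 339 = 8814.
Net change = 5454 + 2424 − 8814 = -936. The loss equals the DWL triangle ½·26·72.

Net change in total surplus = -936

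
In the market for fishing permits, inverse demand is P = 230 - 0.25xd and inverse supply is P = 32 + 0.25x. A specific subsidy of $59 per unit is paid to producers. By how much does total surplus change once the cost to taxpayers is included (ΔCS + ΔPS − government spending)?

Net change in total surplus = -$3481

Pre-subsidy: 230 - 0.25x = 32 + 0.25x gives x* = 396 and P* = 131.
With the subsidy, sellers receive Ps = Pb + 59 for each unit, where Pb is the price buyers pay.
On the curves, Pb = 230 - 0.25x and Ps = 32 + 0.25x; the wedge Ps − Pb = 59 gives 32 + 0.25x − (230 - 0.25x) = 59, so x' = 514.
Then Pb = 230 − 0.25·514 = 101.5 and Ps = 32 + 0.25·514 = 160.5.
ΔCS = ½(396 + 514)(131 − 101.5) = 13422.5; ΔPS = ½(396 + 514)(160.5 − 131) = 13422.5.
Government spending = 59 × 514 = 30326.
Net change = 13422.5 + 13422.5 − 30326 = -3481. The loss equals the DWL triangle ½·59·118.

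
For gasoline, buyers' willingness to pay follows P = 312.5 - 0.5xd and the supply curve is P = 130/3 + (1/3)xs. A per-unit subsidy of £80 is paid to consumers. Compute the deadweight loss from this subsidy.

Deadweight loss = £3840

Pre-subsidy: 312.5 - 0.5x = 130/3 + (1/3)x gives x* = 323 and P* = 151.
With the rebate, buyers effectively pay Pb = Ps − 80, where Ps is the price sellers receive.
On the curves, Pb = 312.5 - 0.5x and Ps = 130/3 + (1/3)x; the wedge Ps − Pb = 80 gives 130/3 + (1/3)x − (312.5 - 0.5x) = 80, so x' = 419.
Then Pb = 312.5 − 0.5·419 = 103 and Ps = 130/3 + (1/3)·419 = 183.
The subsidy expands output by 419 − 323 = 96 past the efficient level; on those units the gap between marginal cost and willingness to pay runs from 0 up to 80.
DWL = ½ × 80 × 96 = 3840.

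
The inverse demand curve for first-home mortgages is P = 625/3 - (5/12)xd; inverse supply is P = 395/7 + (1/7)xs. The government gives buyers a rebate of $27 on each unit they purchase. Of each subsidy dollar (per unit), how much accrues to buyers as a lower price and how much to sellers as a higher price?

Buyers gain 945/47 per unit; sellers gain 324/47 per unit

Pre-subsidy: 625/3 - (5/12)x = 395/7 + (1/7)x gives x* = 12760/47 and P* = 4475/47.
With the rebate, buyers effectively pay Pb = Ps − 27, where Ps is the price sellers receive.
On the curves, Pb = 625/3 - (5/12)x and Ps = 395/7 + (1/7)x; the wedge Ps − Pb = 27 gives 395/7 + (1/7)x − (625/3 - (5/12)x) = 27, so x' = 15028/47.
Then Pb = 625/3 − (5/12)·(15028/47) = 3530/47 and Ps = 395/7 + (1/7)·(15028/47) = 4799/47.
Buyers' price falls by P* − Pb = 4475/47 − 3530/47 = 945/47; sellers' price rises by Ps − P* = 4799/47 − 4475/47 = 324/47.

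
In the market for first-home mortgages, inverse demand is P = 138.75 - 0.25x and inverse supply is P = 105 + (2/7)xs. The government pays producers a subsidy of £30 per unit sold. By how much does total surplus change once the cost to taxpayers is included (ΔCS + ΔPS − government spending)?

Net change in total surplus = -£840

Pre-subsidy: 138.75 - 0.25x = 105 + (2/7)x gives x* = 63 and P* = 123.
With the subsidy, sellers receive Ps = Pb + 30 for each unit, where Pb is the price buyers pay.
On the curves, Pb = 138.75 - 0.25x and Ps = 105 + (2/7)x; the wedge Ps − Pb = 30 gives 105 + (2/7)x − (138.75 - 0.25x) = 30, so x' = 119.
Then Pb = 138.75 − 0.25·119 = 109 and Ps = 105 + (2/7)·119 = 139.
ΔCS = ½(63 + 119)(123 − 109) = 1274; ΔPS = ½(63 + 119)(139 − 123) = 1456.
Government spending = 30 × 119 = 3570.
Net change = 1274 + 1456 − 3570 = -840. The loss equals the DWL triangle ½·30·56.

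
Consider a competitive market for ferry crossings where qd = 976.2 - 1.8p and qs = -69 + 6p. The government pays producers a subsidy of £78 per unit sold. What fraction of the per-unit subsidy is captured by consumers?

Pre-subsidy: 976.2 - 1.8p = -69 + 6p gives p* = 134, q* = 735.
With the subsidy, sellers receive ps = pb + 78 for each unit, where pb is the price buyers pay.
Supply in terms of pb becomes qs = -69 + 6(pb + 78) = 399 + 6pb. Setting this equal to demand: 976.2 - 1.8pb = 399 + 6pb, so pb = 74.
Sellers receive ps = 74 + 78 = 152; q' = 976.2 − 1.8·74 = 843.
Buyers' price falls by p* − pb = 134 − 74 = 60; sellers' price rises by ps − p* = 152 − 134 = 18.
So consumers capture 60/78 = 10/13 of each unit of subsidy.

Consumer share = 10/13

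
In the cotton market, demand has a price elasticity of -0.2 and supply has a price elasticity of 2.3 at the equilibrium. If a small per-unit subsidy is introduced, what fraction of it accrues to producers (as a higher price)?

Producer share = 0.08

For a small subsidy around the equilibrium, the benefit split depends on the relative slopes, which at a point are proportional to the elasticities.
Buyer share = εs/(εs + |εd|) = 2.3/(2.3 + 0.2) = 0.92; seller share = |εd|/(εs + |εd|) = 0.08.
So producers capture 0.08 of the subsidy.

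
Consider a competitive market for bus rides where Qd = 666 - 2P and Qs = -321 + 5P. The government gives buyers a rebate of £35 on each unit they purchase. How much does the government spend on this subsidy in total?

Pre-subsidy: 666 - 2P = -321 + 5P gives P* = 141, Q* = 384.
With the rebate, buyers effectively pay Pb = Ps − 35, where Ps is the price sellers receive.
Demand in terms of Ps becomes Qd = 666 − 2(Ps − 35) = 736 - 2Ps. Setting this equal to supply: 736 - 2Ps = -321 + 5Ps, so Ps = 151.
Buyers pay Pb = 151 − 35 = 116; Q' = -321 + 5·151 = 434.
Government outlay = subsidy × quantity = 35 × 434 = 15190.

Government cost = £15190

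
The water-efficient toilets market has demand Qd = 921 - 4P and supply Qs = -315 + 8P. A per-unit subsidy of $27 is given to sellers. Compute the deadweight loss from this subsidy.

Pre-subsidy: 921 - 4P = -315 + 8P gives P* = 103, Q* = 509.
With the subsidy, sellers receive Ps = Pb + 27 for each unit, where Pb is the price buyers pay.
Supply in terms of Pb becomes Qs = -315 + 8(Pb + 27) = -99 + 8Pb. Setting this equal to demand: 921 - 4Pb = -99 + 8Pb, so Pb = 85.
Sellers receive Ps = 85 + 27 = 112; Q' = 921 − 4·85 = 581.
The subsidy expands output by 581 − 509 = 72 past the efficient level; on those units the gap between marginal cost and willingness to pay runs from 0 up to 27.
DWL = ½ × 27 × 72 = 972.

Deadweight loss = $972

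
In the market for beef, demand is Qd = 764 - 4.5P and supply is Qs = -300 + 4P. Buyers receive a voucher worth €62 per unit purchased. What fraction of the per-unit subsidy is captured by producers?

Pre-subsidy: 764 - 4.5P = -300 + 4P gives P* = 2128/17, Q* = 3412/17.
With the rebate, buyers effectively pay Pb = Ps − 62, where Ps is the price sellers receive.
Demand in terms of Ps becomes Qd = 764 − 4.5(Ps − 62) = 1043 - 4.5Ps. Setting this equal to supply: 1043 - 4.5Ps = -300 + 4Ps, so Ps = 158.
Buyers pay Pb = 158 − 62 = 96; Q' = -300 + 4·158 = 332.
Buyers' price falls by P* − Pb = 2128/17 − 96 = 496/17; sellers' price rises by Ps − P* = 158 − 2128/17 = 558/17.
So producers capture (558/17)/62 = 9/17 of each unit of subsidy.

Producer share = 9/17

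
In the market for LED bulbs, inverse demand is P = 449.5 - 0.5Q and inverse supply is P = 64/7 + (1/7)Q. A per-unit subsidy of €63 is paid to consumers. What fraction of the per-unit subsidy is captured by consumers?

Pre-subsidy: 449.5 - 0.5Q = 64/7 + (1/7)Q gives Q* = 685 and P* = 107.
With the rebate, buyers effectively pay Pb = Ps − 63, where Ps is the price sellers receive.
On the curves, Pb = 449.5 - 0.5Q and Ps = 64/7 + (1/7)Q; the wedge Ps − Pb = 63 gives 64/7 + (1/7)Q − (449.5 - 0.5Q) = 63, so Q' = 783.
Then Pb = 449.5 − 0.5·783 = 58 and Ps = 64/7 + (1/7)·783 = 121.
Buyers' price falls by P* − Pb = 107 − 58 = 49; sellers' price rises by Ps − P* = 121 − 107 = 14.
So consumers capture 49/63 = 7/9 of each unit of subsidy.

Consumer share = 7/9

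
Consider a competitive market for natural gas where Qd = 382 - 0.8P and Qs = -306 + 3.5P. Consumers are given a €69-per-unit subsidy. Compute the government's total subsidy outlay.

Government cost = 886926/43

Pre-subsidy: 382 - 0.8P = -306 + 3.5P gives P* = 160, Q* = 254.
With the rebate, buyers effectively pay Pb = Ps − 69, where Ps is the price sellers receive.
Demand in terms of Ps becomes Qd = 382 − 0.8(Ps − 69) = 437.2 - 0.8Ps. Setting this equal to supply: 437.2 - 0.8Ps = -306 + 3.5Ps, so Ps = 7432/43.
Buyers pay Pb = 7432/43 − 69 = 4465/43; Q' = -306 + 3.5·(7432/43) = 12854/43.
Government outlay = subsidy × quantity = 69 × 12854/43 = 886926/43.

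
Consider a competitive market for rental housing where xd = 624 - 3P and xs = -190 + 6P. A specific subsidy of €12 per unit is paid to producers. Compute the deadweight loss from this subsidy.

Pre-subsidy: 624 - 3P = -190 + 6P gives P* = 814/9, x* = 1058/3.
With the subsidy, sellers receive Ps = Pb + 12 for each unit, where Pb is the price buyers pay.
Supply in terms of Pb becomes xs = -190 + 6(Pb + 12) = -118 + 6Pb. Setting this equal to demand: 624 - 3Pb = -118 + 6Pb, so Pb = 742/9.
Sellers receive Ps = 742/9 + 12 = 850/9; x' = 624 − 3·(742/9) = 1130/3.
The subsidy expands output by 1130/3 − 1058/3 = 24 past the efficient level; on those units the gap between marginal cost and willingness to pay runs from 0 up to 12.
DWL = ½ × 12 × 24 = 144.

Deadweight loss = €144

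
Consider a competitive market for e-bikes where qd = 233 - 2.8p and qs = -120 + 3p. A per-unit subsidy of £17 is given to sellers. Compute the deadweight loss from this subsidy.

Deadweight loss = 6069/29

Pre-subsidy: 233 - 2.8p = -120 + 3p gives p* = 1765/29, q* = 1815/29.
With the subsidy, sellers receive ps = pb + 17 for each unit, where pb is the price buyers pay.
Supply in terms of pb becomes qs = -120 + 3(pb + 17) = -69 + 3pb. Setting this equal to demand: 233 - 2.8pb = -69 + 3pb, so pb = 1510/29.
Sellers receive ps = 1510/29 + 17 = 2003/29; q' = 233 − 2.8·(1510/29) = 2529/29.
The subsidy expands output by 2529/29 − 1815/29 = 714/29 past the efficient level; on those units the gap between marginal cost and willingness to pay runs from 0 up to 17.
DWL = ½ × 17 × 714/29 = 6069/29.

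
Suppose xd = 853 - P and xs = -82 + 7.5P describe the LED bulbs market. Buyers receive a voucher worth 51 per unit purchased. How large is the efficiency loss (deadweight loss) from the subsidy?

Pre-subsidy: 853 - P = -82 + 7.5P gives P* = 110, x* = 743.
With the rebate, buyers effectively pay Pb = Ps − 51, where Ps is the price sellers receive.
Demand in terms of Ps becomes xd = 853 − 1(Ps − 51) = 904 - Ps. Setting this equal to supply: 904 - Ps = -82 + 7.5Ps, so Ps = 116.
Buyers pay Pb = 116 − 51 = 65; x' = -82 + 7.5·116 = 788.
The subsidy expands output by 788 − 743 = 45 past the efficient level; on those units the gap between marginal cost and willingness to pay runs from 0 up to 51.
DWL = ½ × 51 × 45 = 1147.5.

Deadweight loss = 1147.5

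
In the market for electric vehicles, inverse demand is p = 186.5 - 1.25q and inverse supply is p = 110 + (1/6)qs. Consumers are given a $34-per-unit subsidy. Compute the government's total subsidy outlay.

Government cost = $2652

Pre-subsidy: 186.5 - 1.25q = 110 + (1/6)q gives q* = 54 and p* = 119.
With the rebate, buyers effectively pay pb = ps − 34, where ps is the price sellers receive.
On the curves, pb = 186.5 - 1.25q and ps = 110 + (1/6)q; the wedge ps − pb = 34 gives 110 + (1/6)q − (186.5 - 1.25q) = 34, so q' = 78.
Then pb = 186.5 − 1.25·78 = 89 and ps = 110 + (1/6)·78 = 123.
Government outlay = subsidy × quantity = 34 × 78 = 2652.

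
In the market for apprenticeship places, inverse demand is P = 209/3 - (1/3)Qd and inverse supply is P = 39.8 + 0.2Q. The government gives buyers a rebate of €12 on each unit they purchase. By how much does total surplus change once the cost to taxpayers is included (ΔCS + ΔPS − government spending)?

Pre-subsidy: 209/3 - (1/3)Q = 39.8 + 0.2Q gives Q* = 56 and P* = 51.
With the rebate, buyers effectively pay Pb = Ps − 12, where Ps is the price sellers receive.
On the curves, Pb = 209/3 - (1/3)Q and Ps = 39.8 + 0.2Q; the wedge Ps − Pb = 12 gives 39.8 + 0.2Q − (209/3 - (1/3)Q) = 12, so Q' = 78.5.
Then Pb = 209/3 − (1/3)·78.5 = 43.5 and Ps = 39.8 + 0.2·78.5 = 55.5.
ΔCS = ½(56 + 78.5)(51 − 43.5) = 504.375; ΔPS = ½(56 + 78.5)(55.5 − 51) = 302.625.
Government spending = 12 × 78.5 = 942.
Net change = 504.375 + 302.625 − 942 = -135. The loss equals the DWL triangle ½·12·22.5.

Net change in total surplus = -€135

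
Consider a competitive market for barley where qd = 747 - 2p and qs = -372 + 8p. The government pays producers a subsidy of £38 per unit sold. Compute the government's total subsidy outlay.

Government cost = £22192

Pre-subsidy: 747 - 2p = -372 + 8p gives p* = 111.9, q* = 523.2.
With the subsidy, sellers receive ps = pb + 38 for each unit, where pb is the price buyers pay.
Supply in terms of pb becomes qs = -372 + 8(pb + 38) = -68 + 8pb. Setting this equal to demand: 747 - 2pb = -68 + 8pb, so pb = 81.5.
Sellers receive ps = 81.5 + 38 = 119.5; q' = 747 − 2·81.5 = 584.
Government outlay = subsidy × quantity = 38 × 584 = 22192.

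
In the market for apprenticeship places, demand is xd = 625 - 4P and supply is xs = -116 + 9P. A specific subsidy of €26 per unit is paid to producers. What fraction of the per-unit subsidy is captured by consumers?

Consumer share = 9/13

Pre-subsidy: 625 - 4P = -116 + 9P gives P* = 57, x* = 397.
With the subsidy, sellers receive Ps = Pb + 26 for each unit, where Pb is the price buyers pay.
Supply in terms of Pb becomes xs = -116 + 9(Pb + 26) = 118 + 9Pb. Setting this equal to demand: 625 - 4Pb = 118 + 9Pb, so Pb = 39.
Sellers receive Ps = 39 + 26 = 65; x' = 625 − 4·39 = 469.
Buyers' price falls by P* − Pb = 57 − 39 = 18; sellers' price rises by Ps − P* = 65 − 57 = 8.
So consumers capture 18/26 = 9/13 of each unit of subsidy.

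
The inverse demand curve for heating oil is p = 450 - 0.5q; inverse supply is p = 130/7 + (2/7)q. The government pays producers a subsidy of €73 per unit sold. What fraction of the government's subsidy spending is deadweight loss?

DWL / government spending = 511/7062

Pre-subsidy: 450 - 0.5q = 130/7 + (2/7)q gives q* = 6040/11 and p* = 1930/11.
With the subsidy, sellers receive ps = pb + 73 for each unit, where pb is the price buyers pay.
On the curves, pb = 450 - 0.5q and ps = 130/7 + (2/7)q; the wedge ps − pb = 73 gives 130/7 + (2/7)q − (450 - 0.5q) = 73, so q' = 642.
Then pb = 450 − 0.5·642 = 129 and ps = 130/7 + (2/7)·642 = 202.
ΔCS = ½(6040/11 + 642)(1930/11 − 129) = 3347561/121; ΔPS = ½(6040/11 + 642)(202 − 1930/11) = 1912892/121.
Government spending = 73 × 642 = 46866.
DWL = ½ × 73 × (642 − 6040/11) = 37303/11; fraction = (37303/11) / 46866 = 511/7062.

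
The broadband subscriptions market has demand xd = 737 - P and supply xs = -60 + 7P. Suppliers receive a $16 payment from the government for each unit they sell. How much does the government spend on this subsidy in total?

Pre-subsidy: 737 - P = -60 + 7P gives P* = 99.625, x* = 637.375.
With the subsidy, sellers receive Ps = Pb + 16 for each unit, where Pb is the price buyers pay.
Supply in terms of Pb becomes xs = -60 + 7(Pb + 16) = 52 + 7Pb. Setting this equal to demand: 737 - Pb = 52 + 7Pb, so Pb = 85.625.
Sellers receive Ps = 85.625 + 16 = 101.625; x' = 737 − 1·85.625 = 651.375.
Government outlay = subsidy × quantity = 16 × 651.375 = 10422.

Government cost = $10422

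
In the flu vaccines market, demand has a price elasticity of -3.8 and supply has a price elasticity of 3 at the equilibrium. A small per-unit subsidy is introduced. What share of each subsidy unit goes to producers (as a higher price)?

For a small subsidy around the equilibrium, the benefit split depends on the relative slopes, which at a point are proportional to the elasticities.
Buyer share = εs/(εs + |εd|) = 3/(3 + 3.8) = 15/34; seller share = |εd|/(εs + |εd|) = 19/34.
So producers capture 19/34 of the subsidy.

Producer share = 19/34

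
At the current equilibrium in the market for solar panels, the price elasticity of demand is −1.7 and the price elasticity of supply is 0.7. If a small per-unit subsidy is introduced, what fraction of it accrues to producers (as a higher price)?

For a small subsidy around the equilibrium, the benefit split depends on the relative slopes, which at a point are proportional to the elasticities.
Buyer share = εs/(εs + |εd|) = 0.7/(0.7 + 1.7) = 7/24; seller share = |εd|/(εs + |εd|) = 17/24.
So producers capture 17/24 of the subsidy.

Producer share = 17/24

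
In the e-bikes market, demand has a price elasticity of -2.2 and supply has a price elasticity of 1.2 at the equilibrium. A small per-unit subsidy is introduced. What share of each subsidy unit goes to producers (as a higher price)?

For a small subsidy around the equilibrium, the benefit split depends on the relative slopes, which at a point are proportional to the elasticities.
Buyer share = εs/(εs + |εd|) = 1.2/(1.2 + 2.2) = 6/17; seller share = |εd|/(εs + |εd|) = 11/17.
So producers capture 11/17 of the subsidy.

Producer share = 11/17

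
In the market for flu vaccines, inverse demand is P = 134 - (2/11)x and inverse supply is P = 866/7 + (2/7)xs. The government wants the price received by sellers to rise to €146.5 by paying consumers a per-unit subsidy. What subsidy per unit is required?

Required subsidy s = €27 per unit

At a seller price of 146.5, quantity supplied is -433 + 3.5·146.5 = 79.75.
Buyers absorb 79.75 only when they pay Pb = 134 − (2/11)·79.75 = 119.5.
s = Ps − Pb = 146.5 − 119.5 = 27.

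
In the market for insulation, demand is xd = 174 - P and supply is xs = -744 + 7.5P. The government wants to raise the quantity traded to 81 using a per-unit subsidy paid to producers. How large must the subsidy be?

At x = 81, invert demand for the buyer price: Pb = (174 − 81)/1 = 93; invert supply for the seller price: Ps = (81 − (-744))/7.5 = 110.
The subsidy must fill the gap: s = Ps − Pb = 110 − 93 = 17.

Required subsidy s = 17 per unit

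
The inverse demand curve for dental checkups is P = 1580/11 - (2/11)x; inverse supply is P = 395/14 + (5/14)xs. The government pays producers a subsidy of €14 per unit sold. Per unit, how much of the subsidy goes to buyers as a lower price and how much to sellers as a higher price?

Pre-subsidy: 1580/11 - (2/11)x = 395/14 + (5/14)x gives x* = 17775/83 and P* = 8690/83.
With the subsidy, sellers receive Ps = Pb + 14 for each unit, where Pb is the price buyers pay.
On the curves, Pb = 1580/11 - (2/11)x and Ps = 395/14 + (5/14)x; the wedge Ps − Pb = 14 gives 395/14 + (5/14)x − (1580/11 - (2/11)x) = 14, so x' = 19931/83.
Then Pb = 1580/11 − (2/11)·(19931/83) = 8298/83 and Ps = 395/14 + (5/14)·(19931/83) = 9460/83.
Buyers' price falls by P* − Pb = 8690/83 − 8298/83 = 392/83; sellers' price rises by Ps − P* = 9460/83 − 8690/83 = 770/83.

Buyers gain 392/83 per unit; sellers gain 770/83 per unit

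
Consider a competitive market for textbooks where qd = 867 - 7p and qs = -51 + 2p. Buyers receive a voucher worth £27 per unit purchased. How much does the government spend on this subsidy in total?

Pre-subsidy: 867 - 7p = -51 + 2p gives p* = 102, q* = 153.
With the rebate, buyers effectively pay pb = ps − 27, where ps is the price sellers receive.
Demand in terms of ps becomes qd = 867 − 7(ps − 27) = 1056 - 7ps. Setting this equal to supply: 1056 - 7ps = -51 + 2ps, so ps = 123.
Buyers pay pb = 123 − 27 = 96; q' = -51 + 2·123 = 195.
Government outlay = subsidy × quantity = 27 × 195 = 5265.

Government cost = £5265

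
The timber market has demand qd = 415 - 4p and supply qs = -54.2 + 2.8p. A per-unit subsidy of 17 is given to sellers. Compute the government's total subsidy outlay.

Pre-subsidy: 415 - 4p = -54.2 + 2.8p gives p* = 69, q* = 139.
With the subsidy, sellers receive ps = pb + 17 for each unit, where pb is the price buyers pay.
Supply in terms of pb becomes qs = -54.2 + 2.8(pb + 17) = -6.6 + 2.8pb. Setting this equal to demand: 415 - 4pb = -6.6 + 2.8pb, so pb = 62.
Sellers receive ps = 62 + 17 = 79; q' = 415 − 4·62 = 167.
Government outlay = subsidy × quantity = 17 × 167 = 2839.

Government cost = 2839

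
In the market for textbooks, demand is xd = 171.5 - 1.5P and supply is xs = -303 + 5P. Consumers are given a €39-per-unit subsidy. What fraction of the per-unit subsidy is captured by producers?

Producer share = 3/13

Pre-subsidy: 171.5 - 1.5P = -303 + 5P gives P* = 73, x* = 62.
With the rebate, buyers effectively pay Pb = Ps − 39, where Ps is the price sellers receive.
Demand in terms of Ps becomes xd = 171.5 − 1.5(Ps − 39) = 230 - 1.5Ps. Setting this equal to supply: 230 - 1.5Ps = -303 + 5Ps, so Ps = 82.
Buyers pay Pb = 82 − 39 = 43; x' = -303 + 5·82 = 107.
Buyers' price falls by P* − Pb = 73 − 43 = 30; sellers' price rises by Ps − P* = 82 − 73 = 9.
So producers capture 9/39 = 3/13 of each unit of subsidy.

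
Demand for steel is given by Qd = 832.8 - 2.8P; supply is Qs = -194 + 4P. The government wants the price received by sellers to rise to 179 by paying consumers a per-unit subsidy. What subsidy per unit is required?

Required subsidy s = 68 per unit

At a seller price of 179, quantity supplied is -194 + 4·179 = 522.
Buyers absorb 522 only when they pay Pb with 832.8 − 2.8·Pb = 522, i.e. Pb = 111.
s = Ps − Pb = 179 − 111 = 68.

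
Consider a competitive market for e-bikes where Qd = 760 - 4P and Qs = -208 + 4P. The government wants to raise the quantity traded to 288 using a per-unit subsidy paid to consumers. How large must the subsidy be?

Required subsidy s = 6 per unit

At Q = 288, invert demand for the buyer price: Pb = (760 − 288)/4 = 118; invert supply for the seller price: Ps = (288 − (-208))/4 = 124.
The subsidy must fill the gap: s = Ps − Pb = 124 − 118 = 6.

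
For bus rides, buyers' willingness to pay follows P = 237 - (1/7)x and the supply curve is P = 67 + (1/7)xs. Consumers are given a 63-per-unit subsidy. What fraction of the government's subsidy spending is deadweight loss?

DWL / government spending = 63/466

Pre-subsidy: 237 - (1/7)x = 67 + (1/7)x gives x* = 595 and P* = 152.
With the rebate, buyers effectively pay Pb = Ps − 63, where Ps is the price sellers receive.
On the curves, Pb = 237 - (1/7)x and Ps = 67 + (1/7)x; the wedge Ps − Pb = 63 gives 67 + (1/7)x − (237 - (1/7)x) = 63, so x' = 815.5.
Then Pb = 237 − (1/7)·815.5 = 120.5 and Ps = 67 + (1/7)·815.5 = 183.5.
ΔCS = ½(595 + 815.5)(152 − 120.5) = 22215.375; ΔPS = ½(595 + 815.5)(183.5 − 152) = 22215.375.
Government spending = 63 × 815.5 = 51376.5.
DWL = ½ × 63 × (815.5 − 595) = 6945.75; fraction = 6945.75 / 51376.5 = 63/466.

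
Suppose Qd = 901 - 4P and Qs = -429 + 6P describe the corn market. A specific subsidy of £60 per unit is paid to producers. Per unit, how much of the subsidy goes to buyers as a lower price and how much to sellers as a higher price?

Buyers gain £36 per unit; sellers gain £24 per unit

Pre-subsidy: 901 - 4P = -429 + 6P gives P* = 133, Q* = 369.
With the subsidy, sellers receive Ps = Pb + 60 for each unit, where Pb is the price buyers pay.
Supply in terms of Pb becomes Qs = -429 + 6(Pb + 60) = -69 + 6Pb. Setting this equal to demand: 901 - 4Pb = -69 + 6Pb, so Pb = 97.
Sellers receive Ps = 97 + 60 = 157; Q' = 901 − 4·97 = 513.
Buyers' price falls by P* − Pb = 133 − 97 = 36; sellers' price rises by Ps − P* = 157 − 133 = 24.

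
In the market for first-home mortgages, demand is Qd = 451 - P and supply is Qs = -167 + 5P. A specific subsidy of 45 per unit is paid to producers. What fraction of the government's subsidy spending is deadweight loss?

Pre-subsidy: 451 - P = -167 + 5P gives P* = 103, Q* = 348.
With the subsidy, sellers receive Ps = Pb + 45 for each unit, where Pb is the price buyers pay.
Supply in terms of Pb becomes Qs = -167 + 5(Pb + 45) = 58 + 5Pb. Setting this equal to demand: 451 - Pb = 58 + 5Pb, so Pb = 65.5.
Sellers receive Ps = 65.5 + 45 = 110.5; Q' = 451 − 1·65.5 = 385.5.
ΔCS = ½(348 + 385.5)(103 − 65.5) = 13753.125; ΔPS = ½(348 + 385.5)(110.5 − 103) = 2750.625.
Government spending = 45 × 385.5 = 17347.5.
DWL = ½ × 45 × (385.5 − 348) = 843.75; fraction = 843.75 / 17347.5 = 25/514.

DWL / government spending = 25/514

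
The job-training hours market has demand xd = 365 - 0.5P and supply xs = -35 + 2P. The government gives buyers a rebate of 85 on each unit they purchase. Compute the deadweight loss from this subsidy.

Pre-subsidy: 365 - 0.5P = -35 + 2P gives P* = 160, x* = 285.
With the rebate, buyers effectively pay Pb = Ps − 85, where Ps is the price sellers receive.
Demand in terms of Ps becomes xd = 365 − 0.5(Ps − 85) = 407.5 - 0.5Ps. Setting this equal to supply: 407.5 - 0.5Ps = -35 + 2Ps, so Ps = 177.
Buyers pay Pb = 177 − 85 = 92; x' = -35 + 2·177 = 319.
The subsidy expands output by 319 − 285 = 34 past the efficient level; on those units the gap between marginal cost and willingness to pay runs from 0 up to 85.
DWL = ½ × 85 × 34 = 1445.

Deadweight loss = 1445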